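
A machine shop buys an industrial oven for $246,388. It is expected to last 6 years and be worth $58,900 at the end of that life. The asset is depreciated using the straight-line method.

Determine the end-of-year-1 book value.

Depreciable base = $246,388 − $58,900 = $187,488.
Annual expense = $187,488 / 6 = $31,248.
End of year 1: book value $215,140.

$215,140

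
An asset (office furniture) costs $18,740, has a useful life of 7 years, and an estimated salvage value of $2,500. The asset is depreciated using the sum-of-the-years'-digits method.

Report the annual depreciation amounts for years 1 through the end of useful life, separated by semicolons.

$4,060; $3,480; $2,900; $2,320; $1,740; $1,160; $580

Depreciable base = $18,740 − $2,500 = $16,240.
Sum of the years' digits = 7+6+5+4+3+2+1 = 28.
Year 1: $16,240 × 7/28 = $4,060. Book value $14,680.
Year 2: $16,240 × 6/28 = $3,480. Book value $11,200.
Year 3: $16,240 × 5/28 = $2,900. Book value $8,300.
Year 4: $16,240 × 4/28 = $2,320. Book value $5,980.
Year 5: $16,240 × 3/28 = $1,740. Book value $4,240.
Year 6: $16,240 × 2/28 = $1,160. Book value $3,080.
Year 7: $16,240 × 1/28 = $580. Book value $2,500.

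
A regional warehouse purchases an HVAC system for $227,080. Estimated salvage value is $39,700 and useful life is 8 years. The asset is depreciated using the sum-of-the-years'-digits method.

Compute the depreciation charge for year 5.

Depreciable base = $227,080 − $39,700 = $187,380.
Sum of the years' digits = 8+7+6+5+4+3+2+1 = 36.
Year 1: $187,380 × 8/36 = $41,640. Book value $185,440.
Year 2: $187,380 × 7/36 = $36,435. Book value $149,005.
Year 3: $187,380 × 6/36 = $31,230. Book value $117,775.
Year 4: $187,380 × 5/36 = $26,025. Book value $91,750.
Year 5: $187,380 × 4/36 = $20,820. Book value $70,930.

$20,820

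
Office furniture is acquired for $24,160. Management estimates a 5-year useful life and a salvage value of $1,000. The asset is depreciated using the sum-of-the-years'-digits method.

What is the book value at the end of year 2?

$10,264

Depreciable base = $24,160 − $1,000 = $23,160.
Sum of the years' digits = 5+4+3+2+1 = 15.
Year 1: $23,160 × 5/15 = $7,720. Book value $16,440.
Year 2: $23,160 × 4/15 = $6,176. Book value $10,264.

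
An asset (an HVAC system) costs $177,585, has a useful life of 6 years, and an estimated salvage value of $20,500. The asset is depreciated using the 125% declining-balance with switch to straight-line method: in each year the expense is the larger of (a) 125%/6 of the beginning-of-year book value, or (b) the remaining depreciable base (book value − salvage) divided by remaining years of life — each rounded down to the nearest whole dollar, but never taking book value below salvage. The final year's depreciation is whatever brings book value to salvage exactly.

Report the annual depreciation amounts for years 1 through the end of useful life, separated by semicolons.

$36,996; $29,289; $23,187; $22,537; $22,538; $22,538

Depreciable base = $177,585 − $20,500 = $157,085.
Year 1: DB = ⌊$177,585 × 125%/6⌋ = $36,996; SL = ⌊$157,085/6⌋ = $26,180 → take DB $36,996. Book value $140,589.
Year 2: DB = ⌊$140,589 × 125%/6⌋ = $29,289; SL = ⌊$120,089/5⌋ = $24,017 → take DB $29,289. Book value $111,300.
Year 3: DB = ⌊$111,300 × 125%/6⌋ = $23,187; SL = ⌊$90,800/4⌋ = $22,700 → take DB $23,187. Book value $88,113.
Year 4: DB = ⌊$88,113 × 125%/6⌋ = $18,356; SL = ⌊$67,613/3⌋ = $22,537 → take SL $22,537. Book value $65,576.
Year 5: DB = ⌊$65,576 × 125%/6⌋ = $13,661; SL = ⌊$45,076/2⌋ = $22,538 → take SL $22,538. Book value $43,038.
Year 6 (final): $43,038 − $20,500 = $22,538. Book value $20,500.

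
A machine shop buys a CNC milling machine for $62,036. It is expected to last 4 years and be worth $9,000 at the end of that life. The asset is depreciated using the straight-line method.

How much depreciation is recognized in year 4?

Depreciable base = $62,036 − $9,000 = $53,036.
Annual expense = $53,036 / 4 = $13,259.

$13,259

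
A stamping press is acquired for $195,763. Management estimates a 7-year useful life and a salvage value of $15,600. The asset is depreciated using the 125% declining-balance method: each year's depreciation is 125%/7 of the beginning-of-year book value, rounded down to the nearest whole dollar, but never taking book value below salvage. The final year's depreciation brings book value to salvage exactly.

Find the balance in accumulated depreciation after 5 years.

Depreciable base = $195,763 − $15,600 = $180,163.
Year 1: ⌊$195,763 × 125%/7⌋ = $34,957. Book value $160,806.
Year 2: ⌊$160,806 × 125%/7⌋ = $28,715. Book value $132,091.
Year 3: ⌊$132,091 × 125%/7⌋ = $23,587. Book value $108,504.
Year 4: ⌊$108,504 × 125%/7⌋ = $19,375. Book value $89,129.
Year 5: ⌊$89,129 × 125%/7⌋ = $15,915. Book value $73,214.
Accumulated through year 5 = $195,763 − $73,214 = $122,549.

$122,549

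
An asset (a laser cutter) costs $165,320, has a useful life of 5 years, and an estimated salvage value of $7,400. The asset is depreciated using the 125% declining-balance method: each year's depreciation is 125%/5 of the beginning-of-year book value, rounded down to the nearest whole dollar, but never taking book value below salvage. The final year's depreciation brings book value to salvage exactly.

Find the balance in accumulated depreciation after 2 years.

$72,327

Depreciable base = $165,320 − $7,400 = $157,920.
Year 1: ⌊$165,320 × 125%/5⌋ = $41,330. Book value $123,990.
Year 2: ⌊$123,990 × 125%/5⌋ = $30,997. Book value $92,993.
Accumulated through year 2 = $165,320 − $92,993 = $72,327.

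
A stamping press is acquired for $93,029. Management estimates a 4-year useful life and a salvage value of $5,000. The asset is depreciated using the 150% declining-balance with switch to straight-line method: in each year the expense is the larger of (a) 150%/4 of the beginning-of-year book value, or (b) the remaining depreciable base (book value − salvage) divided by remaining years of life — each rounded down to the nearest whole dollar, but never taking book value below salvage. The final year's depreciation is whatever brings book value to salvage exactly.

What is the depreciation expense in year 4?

$15,670

Depreciable base = $93,029 − $5,000 = $88,029.
Year 1: DB = ⌊$93,029 × 150%/4⌋ = $34,885; SL = ⌊$88,029/4⌋ = $22,007 → take DB $34,885. Book value $58,144.
Year 2: DB = ⌊$58,144 × 150%/4⌋ = $21,804; SL = ⌊$53,144/3⌋ = $17,714 → take DB $21,804. Book value $36,340.
Year 3: DB = ⌊$36,340 × 150%/4⌋ = $13,627; SL = ⌊$31,340/2⌋ = $15,670 → take SL $15,670. Book value $20,670.
Year 4 (final): $20,670 − $5,000 = $15,670. Book value $5,000.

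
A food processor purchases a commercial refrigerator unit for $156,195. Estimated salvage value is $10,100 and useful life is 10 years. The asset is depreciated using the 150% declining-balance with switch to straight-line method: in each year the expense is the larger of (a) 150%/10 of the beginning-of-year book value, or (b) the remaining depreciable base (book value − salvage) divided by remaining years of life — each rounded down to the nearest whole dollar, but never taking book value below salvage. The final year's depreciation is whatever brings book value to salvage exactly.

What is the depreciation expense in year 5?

Depreciable base = $156,195 − $10,100 = $146,095.
Year 1: DB = ⌊$156,195 × 150%/10⌋ = $23,429; SL = ⌊$146,095/10⌋ = $14,609 → take DB $23,429. Book value $132,766.
Year 2: DB = ⌊$132,766 × 150%/10⌋ = $19,914; SL = ⌊$122,666/9⌋ = $13,629 → take DB $19,914. Book value $112,852.
Year 3: DB = ⌊$112,852 × 150%/10⌋ = $16,927; SL = ⌊$102,752/8⌋ = $12,844 → take DB $16,927. Book value $95,925.
Year 4: DB = ⌊$95,925 × 150%/10⌋ = $14,388; SL = ⌊$85,825/7⌋ = $12,260 → take DB $14,388. Book value $81,537.
Year 5: DB = ⌊$81,537 × 150%/10⌋ = $12,230; SL = ⌊$71,437/6⌋ = $11,906 → take DB $12,230. Book value $69,307.

$12,230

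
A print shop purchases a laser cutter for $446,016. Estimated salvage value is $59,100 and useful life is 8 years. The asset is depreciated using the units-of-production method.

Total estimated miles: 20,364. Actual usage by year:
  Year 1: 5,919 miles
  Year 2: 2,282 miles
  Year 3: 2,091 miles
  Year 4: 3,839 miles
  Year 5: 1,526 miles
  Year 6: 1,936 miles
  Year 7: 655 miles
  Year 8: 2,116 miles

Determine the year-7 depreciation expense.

Depreciable base = $446,016 − $59,100 = $386,916.
Rate = $386,916 / 20,364 miles = $19 per mile.
Year 1: 5,919 × $19 = $112,461. Book value $333,555.
Year 2: 2,282 × $19 = $43,358. Book value $290,197.
Year 3: 2,091 × $19 = $39,729. Book value $250,468.
Year 4: 3,839 × $19 = $72,941. Book value $177,527.
Year 5: 1,526 × $19 = $28,994. Book value $148,533.
Year 6: 1,936 × $19 = $36,784. Book value $111,749.
Year 7: 655 × $19 = $12,445. Book value $99,304.

$12,445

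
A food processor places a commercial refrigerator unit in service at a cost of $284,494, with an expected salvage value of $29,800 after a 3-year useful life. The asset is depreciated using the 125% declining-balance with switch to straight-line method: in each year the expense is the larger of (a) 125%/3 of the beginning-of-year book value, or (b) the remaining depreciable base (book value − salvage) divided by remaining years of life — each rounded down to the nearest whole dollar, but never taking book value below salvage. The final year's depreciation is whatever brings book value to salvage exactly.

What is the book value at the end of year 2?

Depreciable base = $284,494 − $29,800 = $254,694.
Year 1: DB = ⌊$284,494 × 125%/3⌋ = $118,539; SL = ⌊$254,694/3⌋ = $84,898 → take DB $118,539. Book value $165,955.
Year 2: DB = ⌊$165,955 × 125%/3⌋ = $69,147; SL = ⌊$136,155/2⌋ = $68,077 → take DB $69,147. Book value $96,808.

$96,808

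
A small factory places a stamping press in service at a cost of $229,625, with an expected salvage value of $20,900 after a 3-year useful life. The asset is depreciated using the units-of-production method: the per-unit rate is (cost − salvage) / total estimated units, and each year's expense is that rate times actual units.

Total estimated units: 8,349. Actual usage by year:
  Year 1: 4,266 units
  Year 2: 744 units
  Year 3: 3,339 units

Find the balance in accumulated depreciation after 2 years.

Depreciable base = $229,625 − $20,900 = $208,725.
Rate = $208,725 / 8,349 units = $25 per unit.
Year 1: 4,266 × $25 = $106,650. Book value $122,975.
Year 2: 744 × $25 = $18,600. Book value $104,375.
Accumulated through year 2 = $229,625 − $104,375 = $125,250.

$125,250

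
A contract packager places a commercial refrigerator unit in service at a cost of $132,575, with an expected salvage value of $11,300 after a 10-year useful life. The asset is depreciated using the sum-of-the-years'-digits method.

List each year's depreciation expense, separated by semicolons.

$22,050; $19,845; $17,640; $15,435; $13,230; $11,025; $8,820; $6,615; $4,410; $2,205

Depreciable base = $132,575 − $11,300 = $121,275.
Sum of the years' digits = 10+9+8+7+6+5+4+3+2+1 = 55.
Year 1: $121,275 × 10/55 = $22,050. Book value $110,525.
Year 2: $121,275 × 9/55 = $19,845. Book value $90,680.
Year 3: $121,275 × 8/55 = $17,640. Book value $73,040.
Year 4: $121,275 × 7/55 = $15,435. Book value $57,605.
Year 5: $121,275 × 6/55 = $13,230. Book value $44,375.
Year 6: $121,275 × 5/55 = $11,025. Book value $33,350.
Year 7: $121,275 × 4/55 = $8,820. Book value $24,530.
Year 8: $121,275 × 3/55 = $6,615. Book value $17,915.
Year 9: $121,275 × 2/55 = $4,410. Book value $13,505.
Year 10: $121,275 × 1/55 = $2,205. Book value $11,300.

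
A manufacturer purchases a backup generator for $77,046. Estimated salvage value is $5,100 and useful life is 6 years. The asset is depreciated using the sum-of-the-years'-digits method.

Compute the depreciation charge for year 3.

Depreciable base = $77,046 − $5,100 = $71,946.
Sum of the years' digits = 6+5+4+3+2+1 = 21.
Year 1: $71,946 × 6/21 = $20,556. Book value $56,490.
Year 2: $71,946 × 5/21 = $17,130. Book value $39,360.
Year 3: $71,946 × 4/21 = $13,704. Book value $25,656.

$13,704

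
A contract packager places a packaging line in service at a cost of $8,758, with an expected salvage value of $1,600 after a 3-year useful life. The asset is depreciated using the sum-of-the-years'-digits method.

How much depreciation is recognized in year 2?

$2,386

Depreciable base = $8,758 − $1,600 = $7,158.
Sum of the years' digits = 3+2+1 = 6.
Year 1: $7,158 × 3/6 = $3,579. Book value $5,179.
Year 2: $7,158 × 2/6 = $2,386. Book value $2,793.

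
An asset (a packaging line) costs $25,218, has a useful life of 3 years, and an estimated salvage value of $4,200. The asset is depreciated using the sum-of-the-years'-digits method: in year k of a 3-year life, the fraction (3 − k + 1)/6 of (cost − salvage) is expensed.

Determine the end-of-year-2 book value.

Depreciable base = $25,218 − $4,200 = $21,018.
Sum of the years' digits = 3+2+1 = 6.
Year 1: $21,018 × 3/6 = $10,509. Book value $14,709.
Year 2: $21,018 × 2/6 = $7,006. Book value $7,703.

$7,703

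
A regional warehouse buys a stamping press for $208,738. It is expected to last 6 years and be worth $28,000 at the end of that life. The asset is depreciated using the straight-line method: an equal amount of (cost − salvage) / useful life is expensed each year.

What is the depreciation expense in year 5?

$30,123

Depreciable base = $208,738 − $28,000 = $180,738.
Annual expense = $180,738 / 6 = $30,123.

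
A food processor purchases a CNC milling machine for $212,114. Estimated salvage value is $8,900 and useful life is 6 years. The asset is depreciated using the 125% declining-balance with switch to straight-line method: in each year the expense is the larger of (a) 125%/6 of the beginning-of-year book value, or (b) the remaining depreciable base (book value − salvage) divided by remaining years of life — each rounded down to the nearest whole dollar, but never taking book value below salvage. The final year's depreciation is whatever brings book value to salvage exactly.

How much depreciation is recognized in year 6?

Depreciable base = $212,114 − $8,900 = $203,214.
Year 1: DB = ⌊$212,114 × 125%/6⌋ = $44,190; SL = ⌊$203,214/6⌋ = $33,869 → take DB $44,190. Book value $167,924.
Year 2: DB = ⌊$167,924 × 125%/6⌋ = $34,984; SL = ⌊$159,024/5⌋ = $31,804 → take DB $34,984. Book value $132,940.
Year 3: DB = ⌊$132,940 × 125%/6⌋ = $27,695; SL = ⌊$124,040/4⌋ = $31,010 → take SL $31,010. Book value $101,930.
Year 4: DB = ⌊$101,930 × 125%/6⌋ = $21,235; SL = ⌊$93,030/3⌋ = $31,010 → take SL $31,010. Book value $70,920.
Year 5: DB = ⌊$70,920 × 125%/6⌋ = $14,775; SL = ⌊$62,020/2⌋ = $31,010 → take SL $31,010. Book value $39,910.
Year 6 (final): $39,910 − $8,900 = $31,010. Book value $8,900.

$31,010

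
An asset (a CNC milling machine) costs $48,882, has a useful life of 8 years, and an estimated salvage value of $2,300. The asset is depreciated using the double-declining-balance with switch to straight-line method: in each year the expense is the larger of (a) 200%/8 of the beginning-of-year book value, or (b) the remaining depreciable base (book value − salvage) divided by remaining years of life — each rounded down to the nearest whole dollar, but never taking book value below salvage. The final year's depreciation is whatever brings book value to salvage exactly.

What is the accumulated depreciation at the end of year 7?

Depreciable base = $48,882 − $2,300 = $46,582.
Year 1: DB = ⌊$48,882 × 200%/8⌋ = $12,220; SL = ⌊$46,582/8⌋ = $5,822 → take DB $12,220. Book value $36,662.
Year 2: DB = ⌊$36,662 × 200%/8⌋ = $9,165; SL = ⌊$34,362/7⌋ = $4,908 → take DB $9,165. Book value $27,497.
Year 3: DB = ⌊$27,497 × 200%/8⌋ = $6,874; SL = ⌊$25,197/6⌋ = $4,199 → take DB $6,874. Book value $20,623.
Year 4: DB = ⌊$20,623 × 200%/8⌋ = $5,155; SL = ⌊$18,323/5⌋ = $3,664 → take DB $5,155. Book value $15,468.
Year 5: DB = ⌊$15,468 × 200%/8⌋ = $3,867; SL = ⌊$13,168/4⌋ = $3,292 → take DB $3,867. Book value $11,601.
Year 6: DB = ⌊$11,601 × 200%/8⌋ = $2,900; SL = ⌊$9,301/3⌋ = $3,100 → take SL $3,100. Book value $8,501.
Year 7: DB = ⌊$8,501 × 200%/8⌋ = $2,125; SL = ⌊$6,201/2⌋ = $3,100 → take SL $3,100. Book value $5,401.
Accumulated through year 7 = $48,882 − $5,401 = $43,481.

$43,481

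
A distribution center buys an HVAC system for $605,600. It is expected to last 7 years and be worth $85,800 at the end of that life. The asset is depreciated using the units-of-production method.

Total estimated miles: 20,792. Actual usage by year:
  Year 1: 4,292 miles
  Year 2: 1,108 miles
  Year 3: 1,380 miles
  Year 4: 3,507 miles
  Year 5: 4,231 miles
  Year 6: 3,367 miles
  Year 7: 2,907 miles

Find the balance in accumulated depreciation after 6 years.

$447,125

Depreciable base = $605,600 − $85,800 = $519,800.
Rate = $519,800 / 20,792 miles = $25 per mile.
Year 1: 4,292 × $25 = $107,300. Book value $498,300.
Year 2: 1,108 × $25 = $27,700. Book value $470,600.
Year 3: 1,380 × $25 = $34,500. Book value $436,100.
Year 4: 3,507 × $25 = $87,675. Book value $348,425.
Year 5: 4,231 × $25 = $105,775. Book value $242,650.
Year 6: 3,367 × $25 = $84,175. Book value $158,475.
Accumulated through year 6 = $605,600 − $158,475 = $447,125.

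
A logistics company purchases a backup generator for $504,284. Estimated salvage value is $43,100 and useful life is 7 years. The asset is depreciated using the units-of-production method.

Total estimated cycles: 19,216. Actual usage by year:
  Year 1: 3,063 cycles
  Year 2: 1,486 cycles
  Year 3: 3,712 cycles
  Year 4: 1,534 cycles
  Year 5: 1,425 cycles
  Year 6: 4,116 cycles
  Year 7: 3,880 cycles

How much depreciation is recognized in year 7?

Depreciable base = $504,284 − $43,100 = $461,184.
Rate = $461,184 / 19,216 cycles = $24 per cycle.
Year 1: 3,063 × $24 = $73,512. Book value $430,772.
Year 2: 1,486 × $24 = $35,664. Book value $395,108.
Year 3: 3,712 × $24 = $89,088. Book value $306,020.
Year 4: 1,534 × $24 = $36,816. Book value $269,204.
Year 5: 1,425 × $24 = $34,200. Book value $235,004.
Year 6: 4,116 × $24 = $98,784. Book value $136,220.
Year 7: 3,880 × $24 = $93,120. Book value $43,100.

$93,120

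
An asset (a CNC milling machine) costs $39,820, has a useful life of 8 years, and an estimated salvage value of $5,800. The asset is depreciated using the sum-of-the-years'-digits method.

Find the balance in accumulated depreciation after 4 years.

Depreciable base = $39,820 − $5,800 = $34,020.
Sum of the years' digits = 8+7+6+5+4+3+2+1 = 36.
Year 1: $34,020 × 8/36 = $7,560. Book value $32,260.
Year 2: $34,020 × 7/36 = $6,615. Book value $25,645.
Year 3: $34,020 × 6/36 = $5,670. Book value $19,975.
Year 4: $34,020 × 5/36 = $4,725. Book value $15,250.
Accumulated through year 4 = $39,820 − $15,250 = $24,570.

$24,570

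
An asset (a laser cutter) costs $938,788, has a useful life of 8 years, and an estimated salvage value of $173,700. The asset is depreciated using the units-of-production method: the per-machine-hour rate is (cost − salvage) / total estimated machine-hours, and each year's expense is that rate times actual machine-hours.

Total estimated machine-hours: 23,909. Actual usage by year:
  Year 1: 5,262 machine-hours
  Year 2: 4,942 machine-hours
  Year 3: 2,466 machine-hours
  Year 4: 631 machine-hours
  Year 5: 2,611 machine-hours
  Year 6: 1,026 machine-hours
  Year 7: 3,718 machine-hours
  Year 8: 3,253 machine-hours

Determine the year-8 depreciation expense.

Depreciable base = $938,788 − $173,700 = $765,088.
Rate = $765,088 / 23,909 machine-hours = $32 per machine-hour.
Year 1: 5,262 × $32 = $168,384. Book value $770,404.
Year 2: 4,942 × $32 = $158,144. Book value $612,260.
Year 3: 2,466 × $32 = $78,912. Book value $533,348.
Year 4: 631 × $32 = $20,192. Book value $513,156.
Year 5: 2,611 × $32 = $83,552. Book value $429,604.
Year 6: 1,026 × $32 = $32,832. Book value $396,772.
Year 7: 3,718 × $32 = $118,976. Book value $277,796.
Year 8: 3,253 × $32 = $104,096. Book value $173,700.

$104,096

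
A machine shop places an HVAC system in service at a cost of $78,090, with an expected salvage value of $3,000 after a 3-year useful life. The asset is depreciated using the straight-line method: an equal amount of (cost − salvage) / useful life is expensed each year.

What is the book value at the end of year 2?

Depreciable base = $78,090 − $3,000 = $75,090.
Annual expense = $75,090 / 3 = $25,030.
End of year 1: book value $53,060.
End of year 2: book value $28,030.

$28,030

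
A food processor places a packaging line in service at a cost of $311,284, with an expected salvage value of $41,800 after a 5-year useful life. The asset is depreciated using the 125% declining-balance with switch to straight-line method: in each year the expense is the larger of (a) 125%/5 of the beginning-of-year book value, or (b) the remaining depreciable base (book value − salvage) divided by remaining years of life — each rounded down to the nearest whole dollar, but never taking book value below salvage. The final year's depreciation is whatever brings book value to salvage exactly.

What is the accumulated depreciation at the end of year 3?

$180,618

Depreciable base = $311,284 − $41,800 = $269,484.
Year 1: DB = ⌊$311,284 × 125%/5⌋ = $77,821; SL = ⌊$269,484/5⌋ = $53,896 → take DB $77,821. Book value $233,463.
Year 2: DB = ⌊$233,463 × 125%/5⌋ = $58,365; SL = ⌊$191,663/4⌋ = $47,915 → take DB $58,365. Book value $175,098.
Year 3: DB = ⌊$175,098 × 125%/5⌋ = $43,774; SL = ⌊$133,298/3⌋ = $44,432 → take SL $44,432. Book value $130,666.
Accumulated through year 3 = $311,284 − $130,666 = $180,618.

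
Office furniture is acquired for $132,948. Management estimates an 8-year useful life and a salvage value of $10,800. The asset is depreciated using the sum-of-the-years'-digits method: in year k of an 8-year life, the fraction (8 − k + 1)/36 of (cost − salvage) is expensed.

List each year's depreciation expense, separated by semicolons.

Depreciable base = $132,948 − $10,800 = $122,148.
Sum of the years' digits = 8+7+6+5+4+3+2+1 = 36.
Year 1: $122,148 × 8/36 = $27,144. Book value $105,804.
Year 2: $122,148 × 7/36 = $23,751. Book value $82,053.
Year 3: $122,148 × 6/36 = $20,358. Book value $61,695.
Year 4: $122,148 × 5/36 = $16,965. Book value $44,730.
Year 5: $122,148 × 4/36 = $13,572. Book value $31,158.
Year 6: $122,148 × 3/36 = $10,179. Book value $20,979.
Year 7: $122,148 × 2/36 = $6,786. Book value $14,193.
Year 8: $122,148 × 1/36 = $3,393. Book value $10,800.

$27,144; $23,751; $20,358; $16,965; $13,572; $10,179; $6,786; $3,393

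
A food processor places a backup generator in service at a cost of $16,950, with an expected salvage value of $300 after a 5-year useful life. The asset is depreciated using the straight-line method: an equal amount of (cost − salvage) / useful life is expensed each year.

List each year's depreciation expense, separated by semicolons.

$3,330; $3,330; $3,330; $3,330; $3,330

Depreciable base = $16,950 − $300 = $16,650.
Annual expense = $16,650 / 5 = $3,330.
End of year 1: book value $13,620.
End of year 2: book value $10,290.
End of year 3: book value $6,960.
End of year 4: book value $3,630.
End of year 5: book value $300.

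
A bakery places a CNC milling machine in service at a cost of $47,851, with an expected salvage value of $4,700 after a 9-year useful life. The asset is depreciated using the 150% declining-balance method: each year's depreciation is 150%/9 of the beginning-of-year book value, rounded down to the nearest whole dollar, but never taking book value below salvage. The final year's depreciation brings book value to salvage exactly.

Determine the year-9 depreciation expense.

Depreciable base = $47,851 − $4,700 = $43,151.
Year 1: ⌊$47,851 × 150%/9⌋ = $7,975. Book value $39,876.
Year 2: ⌊$39,876 × 150%/9⌋ = $6,646. Book value $33,230.
Year 3: ⌊$33,230 × 150%/9⌋ = $5,538. Book value $27,692.
Year 4: ⌊$27,692 × 150%/9⌋ = $4,615. Book value $23,077.
Year 5: ⌊$23,077 × 150%/9⌋ = $3,846. Book value $19,231.
Year 6: ⌊$19,231 × 150%/9⌋ = $3,205. Book value $16,026.
Year 7: ⌊$16,026 × 150%/9⌋ = $2,671. Book value $13,355.
Year 8: ⌊$13,355 × 150%/9⌋ = $2,225. Book value $11,130.
Year 9 (final): $11,130 − $4,700 = $6,430. Book value $4,700.

$6,430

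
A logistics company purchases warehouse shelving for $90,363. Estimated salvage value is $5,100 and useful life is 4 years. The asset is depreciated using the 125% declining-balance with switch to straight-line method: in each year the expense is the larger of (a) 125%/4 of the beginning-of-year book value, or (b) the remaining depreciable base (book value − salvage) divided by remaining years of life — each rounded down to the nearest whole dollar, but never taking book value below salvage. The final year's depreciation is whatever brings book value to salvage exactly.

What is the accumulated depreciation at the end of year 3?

Depreciable base = $90,363 − $5,100 = $85,263.
Year 1: DB = ⌊$90,363 × 125%/4⌋ = $28,238; SL = ⌊$85,263/4⌋ = $21,315 → take DB $28,238. Book value $62,125.
Year 2: DB = ⌊$62,125 × 125%/4⌋ = $19,414; SL = ⌊$57,025/3⌋ = $19,008 → take DB $19,414. Book value $42,711.
Year 3: DB = ⌊$42,711 × 125%/4⌋ = $13,347; SL = ⌊$37,611/2⌋ = $18,805 → take SL $18,805. Book value $23,906.
Accumulated through year 3 = $90,363 − $23,906 = $66,457.

$66,457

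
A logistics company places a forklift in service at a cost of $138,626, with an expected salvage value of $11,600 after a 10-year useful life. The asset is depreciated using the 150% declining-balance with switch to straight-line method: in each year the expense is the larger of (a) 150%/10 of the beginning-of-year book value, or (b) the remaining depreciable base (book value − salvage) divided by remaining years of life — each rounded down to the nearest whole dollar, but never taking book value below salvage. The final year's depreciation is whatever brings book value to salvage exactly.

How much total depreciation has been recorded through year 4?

Depreciable base = $138,626 − $11,600 = $127,026.
Year 1: DB = ⌊$138,626 × 150%/10⌋ = $20,793; SL = ⌊$127,026/10⌋ = $12,702 → take DB $20,793. Book value $117,833.
Year 2: DB = ⌊$117,833 × 150%/10⌋ = $17,674; SL = ⌊$106,233/9⌋ = $11,803 → take DB $17,674. Book value $100,159.
Year 3: DB = ⌊$100,159 × 150%/10⌋ = $15,023; SL = ⌊$88,559/8⌋ = $11,069 → take DB $15,023. Book value $85,136.
Year 4: DB = ⌊$85,136 × 150%/10⌋ = $12,770; SL = ⌊$73,536/7⌋ = $10,505 → take DB $12,770. Book value $72,366.
Accumulated through year 4 = $138,626 − $72,366 = $66,260.

$66,260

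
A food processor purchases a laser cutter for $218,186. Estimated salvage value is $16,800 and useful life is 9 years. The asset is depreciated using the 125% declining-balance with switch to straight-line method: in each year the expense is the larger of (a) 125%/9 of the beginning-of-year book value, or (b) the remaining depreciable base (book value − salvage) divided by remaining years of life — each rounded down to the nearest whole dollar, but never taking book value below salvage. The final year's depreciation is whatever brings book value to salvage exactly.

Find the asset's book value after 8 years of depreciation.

$37,220

Depreciable base = $218,186 − $16,800 = $201,386.
Year 1: DB = ⌊$218,186 × 125%/9⌋ = $30,303; SL = ⌊$201,386/9⌋ = $22,376 → take DB $30,303. Book value $187,883.
Year 2: DB = ⌊$187,883 × 125%/9⌋ = $26,094; SL = ⌊$171,083/8⌋ = $21,385 → take DB $26,094. Book value $161,789.
Year 3: DB = ⌊$161,789 × 125%/9⌋ = $22,470; SL = ⌊$144,989/7⌋ = $20,712 → take DB $22,470. Book value $139,319.
Year 4: DB = ⌊$139,319 × 125%/9⌋ = $19,349; SL = ⌊$122,519/6⌋ = $20,419 → take SL $20,419. Book value $118,900.
Year 5: DB = ⌊$118,900 × 125%/9⌋ = $16,513; SL = ⌊$102,100/5⌋ = $20,420 → take SL $20,420. Book value $98,480.
Year 6: DB = ⌊$98,480 × 125%/9⌋ = $13,677; SL = ⌊$81,680/4⌋ = $20,420 → take SL $20,420. Book value $78,060.
Year 7: DB = ⌊$78,060 × 125%/9⌋ = $10,841; SL = ⌊$61,260/3⌋ = $20,420 → take SL $20,420. Book value $57,640.
Year 8: DB = ⌊$57,640 × 125%/9⌋ = $8,005; SL = ⌊$40,840/2⌋ = $20,420 → take SL $20,420. Book value $37,220.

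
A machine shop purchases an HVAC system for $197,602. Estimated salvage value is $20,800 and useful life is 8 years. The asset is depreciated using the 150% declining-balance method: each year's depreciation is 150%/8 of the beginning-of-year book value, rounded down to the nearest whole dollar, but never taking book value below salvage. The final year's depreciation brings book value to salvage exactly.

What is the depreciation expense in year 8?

$25,393

Depreciable base = $197,602 − $20,800 = $176,802.
Year 1: ⌊$197,602 × 150%/8⌋ = $37,050. Book value $160,552.
Year 2: ⌊$160,552 × 150%/8⌋ = $30,103. Book value $130,449.
Year 3: ⌊$130,449 × 150%/8⌋ = $24,459. Book value $105,990.
Year 4: ⌊$105,990 × 150%/8⌋ = $19,873. Book value $86,117.
Year 5: ⌊$86,117 × 150%/8⌋ = $16,146. Book value $69,971.
Year 6: ⌊$69,971 × 150%/8⌋ = $13,119. Book value $56,852.
Year 7: ⌊$56,852 × 150%/8⌋ = $10,659. Book value $46,193.
Year 8 (final): $46,193 − $20,800 = $25,393. Book value $20,800.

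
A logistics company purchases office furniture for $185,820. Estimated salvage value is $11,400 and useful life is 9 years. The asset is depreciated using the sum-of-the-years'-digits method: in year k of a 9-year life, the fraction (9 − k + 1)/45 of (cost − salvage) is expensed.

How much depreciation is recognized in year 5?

$19,380

Depreciable base = $185,820 − $11,400 = $174,420.
Sum of the years' digits = 9+8+7+6+5+4+3+2+1 = 45.
Year 1: $174,420 × 9/45 = $34,884. Book value $150,936.
Year 2: $174,420 × 8/45 = $31,008. Book value $119,928.
Year 3: $174,420 × 7/45 = $27,132. Book value $92,796.
Year 4: $174,420 × 6/45 = $23,256. Book value $69,540.
Year 5: $174,420 × 5/45 = $19,380. Book value $50,160.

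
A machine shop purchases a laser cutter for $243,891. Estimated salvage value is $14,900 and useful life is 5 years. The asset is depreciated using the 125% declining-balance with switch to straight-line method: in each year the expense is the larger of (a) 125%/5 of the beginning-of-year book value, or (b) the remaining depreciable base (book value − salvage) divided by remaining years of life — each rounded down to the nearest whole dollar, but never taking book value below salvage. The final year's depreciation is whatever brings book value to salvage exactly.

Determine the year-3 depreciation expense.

Depreciable base = $243,891 − $14,900 = $228,991.
Year 1: DB = ⌊$243,891 × 125%/5⌋ = $60,972; SL = ⌊$228,991/5⌋ = $45,798 → take DB $60,972. Book value $182,919.
Year 2: DB = ⌊$182,919 × 125%/5⌋ = $45,729; SL = ⌊$168,019/4⌋ = $42,004 → take DB $45,729. Book value $137,190.
Year 3: DB = ⌊$137,190 × 125%/5⌋ = $34,297; SL = ⌊$122,290/3⌋ = $40,763 → take SL $40,763. Book value $96,427.

$40,763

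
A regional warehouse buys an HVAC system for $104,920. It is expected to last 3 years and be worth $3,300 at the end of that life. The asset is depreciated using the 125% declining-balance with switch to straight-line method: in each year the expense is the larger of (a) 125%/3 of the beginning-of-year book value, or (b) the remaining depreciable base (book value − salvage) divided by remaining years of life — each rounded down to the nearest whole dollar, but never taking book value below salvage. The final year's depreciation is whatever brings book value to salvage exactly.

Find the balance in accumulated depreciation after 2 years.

$72,668

Depreciable base = $104,920 − $3,300 = $101,620.
Year 1: DB = ⌊$104,920 × 125%/3⌋ = $43,716; SL = ⌊$101,620/3⌋ = $33,873 → take DB $43,716. Book value $61,204.
Year 2: DB = ⌊$61,204 × 125%/3⌋ = $25,501; SL = ⌊$57,904/2⌋ = $28,952 → take SL $28,952. Book value $32,252.
Accumulated through year 2 = $104,920 − $32,252 = $72,668.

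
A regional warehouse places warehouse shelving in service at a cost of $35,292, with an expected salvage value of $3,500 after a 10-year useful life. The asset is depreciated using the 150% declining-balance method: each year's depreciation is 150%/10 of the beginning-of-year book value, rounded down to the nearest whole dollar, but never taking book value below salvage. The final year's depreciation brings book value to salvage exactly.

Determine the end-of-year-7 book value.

Depreciable base = $35,292 − $3,500 = $31,792.
Year 1: ⌊$35,292 × 150%/10⌋ = $5,293. Book value $29,999.
Year 2: ⌊$29,999 × 150%/10⌋ = $4,499. Book value $25,500.
Year 3: ⌊$25,500 × 150%/10⌋ = $3,825. Book value $21,675.
Year 4: ⌊$21,675 × 150%/10⌋ = $3,251. Book value $18,424.
Year 5: ⌊$18,424 × 150%/10⌋ = $2,763. Book value $15,661.
Year 6: ⌊$15,661 × 150%/10⌋ = $2,349. Book value $13,312.
Year 7: ⌊$13,312 × 150%/10⌋ = $1,996. Book value $11,316.

$11,316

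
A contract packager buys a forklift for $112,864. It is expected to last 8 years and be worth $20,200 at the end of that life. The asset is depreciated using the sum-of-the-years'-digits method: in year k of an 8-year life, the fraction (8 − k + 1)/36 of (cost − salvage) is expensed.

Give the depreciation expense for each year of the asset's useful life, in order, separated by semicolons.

Depreciable base = $112,864 − $20,200 = $92,664.
Sum of the years' digits = 8+7+6+5+4+3+2+1 = 36.
Year 1: $92,664 × 8/36 = $20,592. Book value $92,272.
Year 2: $92,664 × 7/36 = $18,018. Book value $74,254.
Year 3: $92,664 × 6/36 = $15,444. Book value $58,810.
Year 4: $92,664 × 5/36 = $12,870. Book value $45,940.
Year 5: $92,664 × 4/36 = $10,296. Book value $35,644.
Year 6: $92,664 × 3/36 = $7,722. Book value $27,922.
Year 7: $92,664 × 2/36 = $5,148. Book value $22,774.
Year 8: $92,664 × 1/36 = $2,574. Book value $20,200.

$20,592; $18,018; $15,444; $12,870; $10,296; $7,722; $5,148; $2,574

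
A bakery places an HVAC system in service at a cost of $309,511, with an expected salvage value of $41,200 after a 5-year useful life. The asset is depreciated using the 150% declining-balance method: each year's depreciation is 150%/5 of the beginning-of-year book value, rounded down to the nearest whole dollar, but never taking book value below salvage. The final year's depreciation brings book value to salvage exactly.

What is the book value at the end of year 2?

$151,661

Depreciable base = $309,511 − $41,200 = $268,311.
Year 1: ⌊$309,511 × 150%/5⌋ = $92,853. Book value $216,658.
Year 2: ⌊$216,658 × 150%/5⌋ = $64,997. Book value $151,661.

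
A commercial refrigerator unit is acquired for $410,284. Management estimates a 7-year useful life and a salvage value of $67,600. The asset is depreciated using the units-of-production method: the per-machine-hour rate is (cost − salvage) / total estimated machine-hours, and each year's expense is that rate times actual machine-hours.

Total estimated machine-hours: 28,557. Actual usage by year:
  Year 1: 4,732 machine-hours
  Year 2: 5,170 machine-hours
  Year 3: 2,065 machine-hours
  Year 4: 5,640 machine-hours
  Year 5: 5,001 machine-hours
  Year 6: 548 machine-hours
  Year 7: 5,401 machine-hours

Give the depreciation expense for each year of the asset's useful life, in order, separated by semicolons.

Depreciable base = $410,284 − $67,600 = $342,684.
Rate = $342,684 / 28,557 machine-hours = $12 per machine-hour.
Year 1: 4,732 × $12 = $56,784. Book value $353,500.
Year 2: 5,170 × $12 = $62,040. Book value $291,460.
Year 3: 2,065 × $12 = $24,780. Book value $266,680.
Year 4: 5,640 × $12 = $67,680. Book value $199,000.
Year 5: 5,001 × $12 = $60,012. Book value $138,988.
Year 6: 548 × $12 = $6,576. Book value $132,412.
Year 7: 5,401 × $12 = $64,812. Book value $67,600.

$56,784; $62,040; $24,780; $67,680; $60,012; $6,576; $64,812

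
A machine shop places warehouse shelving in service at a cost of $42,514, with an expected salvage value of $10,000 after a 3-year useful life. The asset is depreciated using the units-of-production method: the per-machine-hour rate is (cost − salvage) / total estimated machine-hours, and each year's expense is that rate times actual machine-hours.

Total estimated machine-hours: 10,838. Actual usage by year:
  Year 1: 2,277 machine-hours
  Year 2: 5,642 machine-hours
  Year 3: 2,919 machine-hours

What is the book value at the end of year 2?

Depreciable base = $42,514 − $10,000 = $32,514.
Rate = $32,514 / 10,838 machine-hours = $3 per machine-hour.
Year 1: 2,277 × $3 = $6,831. Book value $35,683.
Year 2: 5,642 × $3 = $16,926. Book value $18,757.

$18,757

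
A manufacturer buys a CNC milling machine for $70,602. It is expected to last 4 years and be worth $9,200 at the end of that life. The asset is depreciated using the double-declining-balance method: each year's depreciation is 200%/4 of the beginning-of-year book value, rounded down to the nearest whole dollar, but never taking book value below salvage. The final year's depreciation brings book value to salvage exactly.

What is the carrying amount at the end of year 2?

Depreciable base = $70,602 − $9,200 = $61,402.
Year 1: ⌊$70,602 × 200%/4⌋ = $35,301. Book value $35,301.
Year 2: ⌊$35,301 × 200%/4⌋ = $17,650. Book value $17,651.

$17,651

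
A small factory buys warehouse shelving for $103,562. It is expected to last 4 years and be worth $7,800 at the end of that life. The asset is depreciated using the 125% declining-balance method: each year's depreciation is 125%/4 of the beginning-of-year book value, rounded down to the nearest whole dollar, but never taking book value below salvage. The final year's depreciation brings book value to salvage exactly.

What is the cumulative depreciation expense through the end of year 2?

Depreciable base = $103,562 − $7,800 = $95,762.
Year 1: ⌊$103,562 × 125%/4⌋ = $32,363. Book value $71,199.
Year 2: ⌊$71,199 × 125%/4⌋ = $22,249. Book value $48,950.
Accumulated through year 2 = $103,562 − $48,950 = $54,612.

$54,612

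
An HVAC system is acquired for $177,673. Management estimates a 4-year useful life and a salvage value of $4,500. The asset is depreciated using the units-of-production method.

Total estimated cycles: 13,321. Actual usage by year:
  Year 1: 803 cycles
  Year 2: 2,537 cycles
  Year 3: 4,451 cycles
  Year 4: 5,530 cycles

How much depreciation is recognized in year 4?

$71,890

Depreciable base = $177,673 − $4,500 = $173,173.
Rate = $173,173 / 13,321 cycles = $13 per cycle.
Year 1: 803 × $13 = $10,439. Book value $167,234.
Year 2: 2,537 × $13 = $32,981. Book value $134,253.
Year 3: 4,451 × $13 = $57,863. Book value $76,390.
Year 4: 5,530 × $13 = $71,890. Book value $4,500.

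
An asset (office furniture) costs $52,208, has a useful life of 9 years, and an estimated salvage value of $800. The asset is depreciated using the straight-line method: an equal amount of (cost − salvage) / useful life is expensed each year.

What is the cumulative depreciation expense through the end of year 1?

$5,712

Depreciable base = $52,208 − $800 = $51,408.
Annual expense = $51,408 / 9 = $5,712.
End of year 1: book value $46,496.
Accumulated through year 1 = $52,208 − $46,496 = $5,712.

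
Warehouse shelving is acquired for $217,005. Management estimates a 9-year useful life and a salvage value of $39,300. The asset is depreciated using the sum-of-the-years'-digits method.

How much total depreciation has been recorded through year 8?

Depreciable base = $217,005 − $39,300 = $177,705.
Sum of the years' digits = 9+8+7+6+5+4+3+2+1 = 45.
Year 1: $177,705 × 9/45 = $35,541. Book value $181,464.
Year 2: $177,705 × 8/45 = $31,592. Book value $149,872.
Year 3: $177,705 × 7/45 = $27,643. Book value $122,229.
Year 4: $177,705 × 6/45 = $23,694. Book value $98,535.
Year 5: $177,705 × 5/45 = $19,745. Book value $78,790.
Year 6: $177,705 × 4/45 = $15,796. Book value $62,994.
Year 7: $177,705 × 3/45 = $11,847. Book value $51,147.
Year 8: $177,705 × 2/45 = $7,898. Book value $43,249.
Accumulated through year 8 = $217,005 − $43,249 = $173,756.

$173,756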